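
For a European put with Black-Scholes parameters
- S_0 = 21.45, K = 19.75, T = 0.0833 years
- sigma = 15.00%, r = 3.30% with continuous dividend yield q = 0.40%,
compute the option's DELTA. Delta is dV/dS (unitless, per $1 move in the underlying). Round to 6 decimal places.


d1 = 1.9847262818; d2 = 1.9414336727
phi(d1) = 0.0556592087; exp(-qT) = 0.9996668555; exp(-rT) = 0.9972548748
N(-d1) = 0.0235874665
Delta = -exp(-qT) * N(-d1) = -0.9996668555 * 0.0235874665 = -0.023580

Answer: Delta = -0.023580


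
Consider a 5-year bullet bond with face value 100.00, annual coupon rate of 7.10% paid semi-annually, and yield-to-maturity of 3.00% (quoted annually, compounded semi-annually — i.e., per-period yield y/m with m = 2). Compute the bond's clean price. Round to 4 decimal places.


Coupon per period c = face * coupon_rate / m = 3.550000
Periods per year m = 2; per-period yield y/m = 0.015000
Number of cashflows N = 10
Cashflows (t years, CF_t, discount factor 1/(1+y/m)^(m*t), PV):
  t = 0.5000: CF_t = 3.550000, DF = 0.985222, PV = 3.497537
  t = 1.0000: CF_t = 3.550000, DF = 0.970662, PV = 3.445849
  t = 1.5000: CF_t = 3.550000, DF = 0.956317, PV = 3.394925
  t = 2.0000: CF_t = 3.550000, DF = 0.942184, PV = 3.344754
  t = 2.5000: CF_t = 3.550000, DF = 0.928260, PV = 3.295324
  t = 3.0000: CF_t = 3.550000, DF = 0.914542, PV = 3.246625
  t = 3.5000: CF_t = 3.550000, DF = 0.901027, PV = 3.198645
  t = 4.0000: CF_t = 3.550000, DF = 0.887711, PV = 3.151374
  t = 4.5000: CF_t = 3.550000, DF = 0.874592, PV = 3.104802
  t = 5.0000: CF_t = 103.550000, DF = 0.861667, PV = 89.225642
Price P = sum_t PV_t = 118.905478

Answer: Price = 118.9055


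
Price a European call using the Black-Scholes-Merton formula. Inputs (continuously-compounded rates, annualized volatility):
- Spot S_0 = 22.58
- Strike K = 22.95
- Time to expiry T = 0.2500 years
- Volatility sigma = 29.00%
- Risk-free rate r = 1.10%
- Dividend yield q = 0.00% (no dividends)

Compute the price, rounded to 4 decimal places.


d1 = (ln(S/K) + (r - q + 0.5*sigma^2) * T) / (sigma * sqrt(T)) = -0.02062674
d2 = d1 - sigma * sqrt(T) = -0.16562674
exp(-rT) = 0.99725378; exp(-qT) = 1.00000000
C = S_0 * exp(-qT) * N(d1) - K * exp(-rT) * N(d2)
N(d1) = 0.49177170; N(d2) = 0.43422535
C = 22.5800 * 1.00000000 * 0.49177170 - 22.9500 * 0.99725378 * 0.43422535 = 1.1661

Answer: Price = 1.1661


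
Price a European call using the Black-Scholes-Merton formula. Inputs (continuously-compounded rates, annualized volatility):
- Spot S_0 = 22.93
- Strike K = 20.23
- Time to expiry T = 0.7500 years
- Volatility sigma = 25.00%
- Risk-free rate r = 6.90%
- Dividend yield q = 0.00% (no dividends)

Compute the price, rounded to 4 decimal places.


d1 = (ln(S/K) + (r - q + 0.5*sigma^2) * T) / (sigma * sqrt(T)) = 0.92591716
d2 = d1 - sigma * sqrt(T) = 0.70941081
exp(-rT) = 0.94956623; exp(-qT) = 1.00000000
C = S_0 * exp(-qT) * N(d1) - K * exp(-rT) * N(d2)
N(d1) = 0.82275548; N(d2) = 0.76096521
C = 22.9300 * 1.00000000 * 0.82275548 - 20.2300 * 0.94956623 * 0.76096521 = 4.2479

Answer: Price = 4.2479


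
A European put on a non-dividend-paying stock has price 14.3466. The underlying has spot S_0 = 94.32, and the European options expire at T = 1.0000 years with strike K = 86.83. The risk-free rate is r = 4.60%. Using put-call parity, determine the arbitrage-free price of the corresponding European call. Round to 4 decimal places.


Put-call parity: C - P = S_0 * exp(-qT) - K * exp(-rT).
S_0 * exp(-qT) = 94.3200 * 1.00000000 = 94.32000000
K * exp(-rT) = 86.8300 * 0.95504196 = 82.92629358
C = P + S*exp(-qT) - K*exp(-rT)
C = 14.3466 + 94.32000000 - 82.92629358 = 25.7403

Answer: Call price = 25.7403


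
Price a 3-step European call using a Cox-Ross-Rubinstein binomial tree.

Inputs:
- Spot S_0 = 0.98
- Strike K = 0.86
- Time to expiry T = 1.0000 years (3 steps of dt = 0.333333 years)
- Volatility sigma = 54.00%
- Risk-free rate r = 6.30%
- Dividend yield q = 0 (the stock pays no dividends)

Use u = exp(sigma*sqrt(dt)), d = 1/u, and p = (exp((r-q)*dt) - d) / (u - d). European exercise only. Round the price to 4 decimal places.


Answer: Price = V(0,0) = 0.2984

Derivation:
dt = T/N = 0.333333
u = exp(sigma*sqrt(dt)) = 1.365839; d = 1/u = 0.732151
p = (exp((r-q)*dt) - d) / (u - d) = 0.456173
Discount per step: exp(-r*dt) = 0.979219
Stock lattice S(k, i) with i counting down-moves:
  k=0: S(0,0) = 0.9800
  k=1: S(1,0) = 1.3385; S(1,1) = 0.7175
  k=2: S(2,0) = 1.8282; S(2,1) = 0.9800; S(2,2) = 0.5253
  k=3: S(3,0) = 2.4970; S(3,1) = 1.3385; S(3,2) = 0.7175; S(3,3) = 0.3846
Terminal payoffs V(N, i) = max(S_T - K, 0):
  V(3,0) = 1.637037; V(3,1) = 0.478523; V(3,2) = 0.000000; V(3,3) = 0.000000
Backward induction: V(k, i) = exp(-r*dt) * [p * V(k+1, i) + (1-p) * V(k+1, i+1)].
  V(2,0) = exp(-r*dt) * [p*1.637037 + (1-p)*0.478523] = 0.986078
  V(2,1) = exp(-r*dt) * [p*0.478523 + (1-p)*0.000000] = 0.213753
  V(2,2) = exp(-r*dt) * [p*0.000000 + (1-p)*0.000000] = 0.000000
  V(1,0) = exp(-r*dt) * [p*0.986078 + (1-p)*0.213753] = 0.554303
  V(1,1) = exp(-r*dt) * [p*0.213753 + (1-p)*0.000000] = 0.095482
  V(0,0) = exp(-r*dt) * [p*0.554303 + (1-p)*0.095482] = 0.298450


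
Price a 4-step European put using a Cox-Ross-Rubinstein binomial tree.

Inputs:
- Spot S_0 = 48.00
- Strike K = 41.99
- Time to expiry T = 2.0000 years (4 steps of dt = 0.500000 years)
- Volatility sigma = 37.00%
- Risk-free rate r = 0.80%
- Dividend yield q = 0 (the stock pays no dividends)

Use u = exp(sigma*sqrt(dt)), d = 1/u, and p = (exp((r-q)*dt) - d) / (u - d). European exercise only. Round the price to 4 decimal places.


dt = T/N = 0.500000
u = exp(sigma*sqrt(dt)) = 1.299045; d = 1/u = 0.769796
p = (exp((r-q)*dt) - d) / (u - d) = 0.442536
Discount per step: exp(-r*dt) = 0.996008
Stock lattice S(k, i) with i counting down-moves:
  k=0: S(0,0) = 48.0000
  k=1: S(1,0) = 62.3542; S(1,1) = 36.9502
  k=2: S(2,0) = 81.0009; S(2,1) = 48.0000; S(2,2) = 28.4441
  k=3: S(3,0) = 105.2238; S(3,1) = 62.3542; S(3,2) = 36.9502; S(3,3) = 21.8962
  k=4: S(4,0) = 136.6905; S(4,1) = 81.0009; S(4,2) = 48.0000; S(4,3) = 28.4441; S(4,4) = 16.8556
Terminal payoffs V(N, i) = max(K - S_T, 0):
  V(4,0) = 0.000000; V(4,1) = 0.000000; V(4,2) = 0.000000; V(4,3) = 13.545865; V(4,4) = 25.134400
Backward induction: V(k, i) = exp(-r*dt) * [p * V(k+1, i) + (1-p) * V(k+1, i+1)].
  V(3,0) = exp(-r*dt) * [p*0.000000 + (1-p)*0.000000] = 0.000000
  V(3,1) = exp(-r*dt) * [p*0.000000 + (1-p)*0.000000] = 0.000000
  V(3,2) = exp(-r*dt) * [p*0.000000 + (1-p)*13.545865] = 7.521184
  V(3,3) = exp(-r*dt) * [p*13.545865 + (1-p)*25.134400] = 19.926189
  V(2,0) = exp(-r*dt) * [p*0.000000 + (1-p)*0.000000] = 0.000000
  V(2,1) = exp(-r*dt) * [p*0.000000 + (1-p)*7.521184] = 4.176050
  V(2,2) = exp(-r*dt) * [p*7.521184 + (1-p)*19.926189] = 14.378895
  V(1,0) = exp(-r*dt) * [p*0.000000 + (1-p)*4.176050] = 2.318704
  V(1,1) = exp(-r*dt) * [p*4.176050 + (1-p)*14.378895] = 9.824391
  V(0,0) = exp(-r*dt) * [p*2.318704 + (1-p)*9.824391] = 6.476893

Answer: Price = V(0,0) = 6.4769


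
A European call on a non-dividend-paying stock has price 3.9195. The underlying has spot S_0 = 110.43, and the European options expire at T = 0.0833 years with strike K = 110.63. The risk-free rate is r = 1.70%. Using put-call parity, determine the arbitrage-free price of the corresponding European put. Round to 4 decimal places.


Put-call parity: C - P = S_0 * exp(-qT) - K * exp(-rT).
S_0 * exp(-qT) = 110.4300 * 1.00000000 = 110.43000000
K * exp(-rT) = 110.6300 * 0.99858490 = 110.47344773
P = C - S*exp(-qT) + K*exp(-rT)
P = 3.9195 - 110.43000000 + 110.47344773 = 3.9629

Answer: Put price = 3.9629


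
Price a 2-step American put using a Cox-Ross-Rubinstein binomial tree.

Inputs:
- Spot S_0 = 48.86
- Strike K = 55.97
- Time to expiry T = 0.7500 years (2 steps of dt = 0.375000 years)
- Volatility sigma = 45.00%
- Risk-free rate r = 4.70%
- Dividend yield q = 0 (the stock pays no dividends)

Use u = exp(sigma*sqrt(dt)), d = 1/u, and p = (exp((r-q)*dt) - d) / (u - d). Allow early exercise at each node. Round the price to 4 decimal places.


Answer: Price = V(0,0) = 11.6599

Derivation:
dt = T/N = 0.375000
u = exp(sigma*sqrt(dt)) = 1.317278; d = 1/u = 0.759141
p = (exp((r-q)*dt) - d) / (u - d) = 0.463399
Discount per step: exp(-r*dt) = 0.982529
Stock lattice S(k, i) with i counting down-moves:
  k=0: S(0,0) = 48.8600
  k=1: S(1,0) = 64.3622; S(1,1) = 37.0916
  k=2: S(2,0) = 84.7829; S(2,1) = 48.8600; S(2,2) = 28.1578
Terminal payoffs V(N, i) = max(K - S_T, 0):
  V(2,0) = 0.000000; V(2,1) = 7.110000; V(2,2) = 27.812215
Backward induction: V(k, i) = exp(-r*dt) * [p * V(k+1, i) + (1-p) * V(k+1, i+1)]; then take max(V_cont, immediate exercise) for American.
  V(1,0) = exp(-r*dt) * [p*0.000000 + (1-p)*7.110000] = 3.748579; exercise = 0.000000; V(1,0) = max -> 3.748579
  V(1,1) = exp(-r*dt) * [p*7.110000 + (1-p)*27.812215] = 17.900536; exercise = 18.878365; V(1,1) = max -> 18.878365
  V(0,0) = exp(-r*dt) * [p*3.748579 + (1-p)*18.878365] = 11.659910; exercise = 7.110000; V(0,0) = max -> 11.659910


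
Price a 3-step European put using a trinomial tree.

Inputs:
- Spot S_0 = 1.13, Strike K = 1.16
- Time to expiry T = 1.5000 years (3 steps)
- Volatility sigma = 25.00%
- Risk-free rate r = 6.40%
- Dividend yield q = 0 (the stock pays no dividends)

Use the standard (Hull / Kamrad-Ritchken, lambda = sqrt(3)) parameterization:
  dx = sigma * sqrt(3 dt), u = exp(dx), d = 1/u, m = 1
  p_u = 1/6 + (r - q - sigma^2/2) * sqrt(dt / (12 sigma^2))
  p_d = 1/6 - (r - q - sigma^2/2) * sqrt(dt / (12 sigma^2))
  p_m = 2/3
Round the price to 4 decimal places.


Answer: Price = V(0,0) = 0.0913

Derivation:
dt = T/N = 0.500000; dx = sigma*sqrt(3*dt) = 0.306186
u = exp(dx) = 1.358235; d = 1/u = 0.736250
p_u = 0.193407, p_m = 0.666667, p_d = 0.139926
Discount per step: exp(-r*dt) = 0.968507
Stock lattice S(k, j) with j the centered position index:
  k=0: S(0,+0) = 1.1300
  k=1: S(1,-1) = 0.8320; S(1,+0) = 1.1300; S(1,+1) = 1.5348
  k=2: S(2,-2) = 0.6125; S(2,-1) = 0.8320; S(2,+0) = 1.1300; S(2,+1) = 1.5348; S(2,+2) = 2.0846
  k=3: S(3,-3) = 0.4510; S(3,-2) = 0.6125; S(3,-1) = 0.8320; S(3,+0) = 1.1300; S(3,+1) = 1.5348; S(3,+2) = 2.0846; S(3,+3) = 2.8314
Terminal payoffs V(N, j) = max(K - S_T, 0):
  V(3,-3) = 0.709024; V(3,-2) = 0.547468; V(3,-1) = 0.328038; V(3,+0) = 0.030000; V(3,+1) = 0.000000; V(3,+2) = 0.000000; V(3,+3) = 0.000000
Backward induction: V(k, j) = exp(-r*dt) * [p_u * V(k+1, j+1) + p_m * V(k+1, j) + p_d * V(k+1, j-1)]
  V(2,-2) = exp(-r*dt) * [p_u*0.328038 + p_m*0.547468 + p_d*0.709024] = 0.511018
  V(2,-1) = exp(-r*dt) * [p_u*0.030000 + p_m*0.328038 + p_d*0.547468] = 0.291617
  V(2,+0) = exp(-r*dt) * [p_u*0.000000 + p_m*0.030000 + p_d*0.328038] = 0.063826
  V(2,+1) = exp(-r*dt) * [p_u*0.000000 + p_m*0.000000 + p_d*0.030000] = 0.004066
  V(2,+2) = exp(-r*dt) * [p_u*0.000000 + p_m*0.000000 + p_d*0.000000] = 0.000000
  V(1,-1) = exp(-r*dt) * [p_u*0.063826 + p_m*0.291617 + p_d*0.511018] = 0.269497
  V(1,+0) = exp(-r*dt) * [p_u*0.004066 + p_m*0.063826 + p_d*0.291617] = 0.081492
  V(1,+1) = exp(-r*dt) * [p_u*0.000000 + p_m*0.004066 + p_d*0.063826] = 0.011275
  V(0,+0) = exp(-r*dt) * [p_u*0.011275 + p_m*0.081492 + p_d*0.269497] = 0.091251


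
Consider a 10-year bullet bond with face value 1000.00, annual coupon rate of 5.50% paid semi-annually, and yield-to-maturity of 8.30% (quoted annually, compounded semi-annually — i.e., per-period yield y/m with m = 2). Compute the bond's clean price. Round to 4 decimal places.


Answer: Price = 812.2378

Derivation:
Coupon per period c = face * coupon_rate / m = 27.500000
Periods per year m = 2; per-period yield y/m = 0.041500
Number of cashflows N = 20
Cashflows (t years, CF_t, discount factor 1/(1+y/m)^(m*t), PV):
  t = 0.5000: CF_t = 27.500000, DF = 0.960154, PV = 26.404225
  t = 1.0000: CF_t = 27.500000, DF = 0.921895, PV = 25.352112
  t = 1.5000: CF_t = 27.500000, DF = 0.885161, PV = 24.341922
  t = 2.0000: CF_t = 27.500000, DF = 0.849890, PV = 23.371985
  t = 2.5000: CF_t = 27.500000, DF = 0.816025, PV = 22.440696
  t = 3.0000: CF_t = 27.500000, DF = 0.783510, PV = 21.546516
  t = 3.5000: CF_t = 27.500000, DF = 0.752290, PV = 20.687965
  t = 4.0000: CF_t = 27.500000, DF = 0.722314, PV = 19.863625
  t = 4.5000: CF_t = 27.500000, DF = 0.693532, PV = 19.072131
  t = 5.0000: CF_t = 27.500000, DF = 0.665897, PV = 18.312176
  t = 5.5000: CF_t = 27.500000, DF = 0.639364, PV = 17.582502
  t = 6.0000: CF_t = 27.500000, DF = 0.613887, PV = 16.881903
  t = 6.5000: CF_t = 27.500000, DF = 0.589426, PV = 16.209220
  t = 7.0000: CF_t = 27.500000, DF = 0.565940, PV = 15.563342
  t = 7.5000: CF_t = 27.500000, DF = 0.543389, PV = 14.943199
  t = 8.0000: CF_t = 27.500000, DF = 0.521737, PV = 14.347767
  t = 8.5000: CF_t = 27.500000, DF = 0.500948, PV = 13.776060
  t = 9.0000: CF_t = 27.500000, DF = 0.480987, PV = 13.227134
  t = 9.5000: CF_t = 27.500000, DF = 0.461821, PV = 12.700081
  t = 10.0000: CF_t = 1027.500000, DF = 0.443419, PV = 455.613249
Price P = sum_t PV_t = 812.237809


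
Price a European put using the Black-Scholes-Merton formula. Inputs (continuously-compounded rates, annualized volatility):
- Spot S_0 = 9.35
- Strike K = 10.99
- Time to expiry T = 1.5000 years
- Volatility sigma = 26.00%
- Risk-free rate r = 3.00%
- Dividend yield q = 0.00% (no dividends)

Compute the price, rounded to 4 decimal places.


d1 = (ln(S/K) + (r - q + 0.5*sigma^2) * T) / (sigma * sqrt(T)) = -0.20698008
d2 = d1 - sigma * sqrt(T) = -0.52541374
exp(-rT) = 0.95599748; exp(-qT) = 1.00000000
P = K * exp(-rT) * N(-d2) - S_0 * exp(-qT) * N(-d1)
N(-d1) = 0.58198729; N(-d2) = 0.70035220
P = 10.9900 * 0.95599748 * 0.70035220 - 9.3500 * 1.00000000 * 0.58198729 = 1.9166

Answer: Price = 1.9166


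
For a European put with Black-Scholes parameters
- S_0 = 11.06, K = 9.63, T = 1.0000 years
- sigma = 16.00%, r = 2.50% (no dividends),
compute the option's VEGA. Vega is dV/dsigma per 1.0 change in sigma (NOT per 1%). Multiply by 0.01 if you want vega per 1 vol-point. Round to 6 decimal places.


Answer: Vega = 2.405275

Derivation:
d1 = 1.1015735643; d2 = 0.9415735643
phi(d1) = 0.2174751491; exp(-qT) = 1.0000000000; exp(-rT) = 0.9753099120
Vega = S * exp(-qT) * phi(d1) * sqrt(T) = 11.0600 * 1.0000000000 * 0.2174751491 * 1.0000000000 = 2.405275


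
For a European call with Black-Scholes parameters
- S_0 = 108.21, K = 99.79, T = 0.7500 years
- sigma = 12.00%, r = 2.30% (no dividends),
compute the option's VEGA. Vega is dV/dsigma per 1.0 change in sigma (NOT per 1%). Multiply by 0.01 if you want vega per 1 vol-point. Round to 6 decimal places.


d1 = 0.9974284553; d2 = 0.8935054068
phi(d1) = 0.2425929617; exp(-qT) = 1.0000000000; exp(-rT) = 0.9828979294
Vega = S * exp(-qT) * phi(d1) * sqrt(T) = 108.2100 * 1.0000000000 * 0.2425929617 * 0.8660254038 = 22.734019

Answer: Vega = 22.734019


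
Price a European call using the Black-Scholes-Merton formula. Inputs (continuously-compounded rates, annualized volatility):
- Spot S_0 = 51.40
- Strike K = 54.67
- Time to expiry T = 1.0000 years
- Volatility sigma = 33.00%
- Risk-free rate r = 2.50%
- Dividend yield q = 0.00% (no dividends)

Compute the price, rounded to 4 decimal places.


Answer: Price = 5.9440

Derivation:
d1 = (ln(S/K) + (r - q + 0.5*sigma^2) * T) / (sigma * sqrt(T)) = 0.05385776
d2 = d1 - sigma * sqrt(T) = -0.27614224
exp(-rT) = 0.97530991; exp(-qT) = 1.00000000
C = S_0 * exp(-qT) * N(d1) - K * exp(-rT) * N(d2)
N(d1) = 0.52147575; N(d2) = 0.39121941
C = 51.4000 * 1.00000000 * 0.52147575 - 54.6700 * 0.97530991 * 0.39121941 = 5.9440


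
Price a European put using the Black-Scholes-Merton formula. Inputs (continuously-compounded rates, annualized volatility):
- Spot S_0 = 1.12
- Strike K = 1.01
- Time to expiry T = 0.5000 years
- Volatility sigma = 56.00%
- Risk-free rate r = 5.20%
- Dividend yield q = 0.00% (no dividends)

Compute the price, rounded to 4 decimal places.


d1 = (ln(S/K) + (r - q + 0.5*sigma^2) * T) / (sigma * sqrt(T)) = 0.52471958
d2 = d1 - sigma * sqrt(T) = 0.12873979
exp(-rT) = 0.97433509; exp(-qT) = 1.00000000
P = K * exp(-rT) * N(-d2) - S_0 * exp(-qT) * N(-d1)
N(-d1) = 0.29988907; N(-d2) = 0.44878178
P = 1.0100 * 0.97433509 * 0.44878178 - 1.1200 * 1.00000000 * 0.29988907 = 0.1058

Answer: Price = 0.1058


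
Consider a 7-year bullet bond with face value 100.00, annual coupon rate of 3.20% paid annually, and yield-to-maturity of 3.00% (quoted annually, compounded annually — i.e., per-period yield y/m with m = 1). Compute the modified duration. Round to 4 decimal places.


Answer: Modified duration = 6.2000

Derivation:
Coupon per period c = face * coupon_rate / m = 3.200000
Periods per year m = 1; per-period yield y/m = 0.030000
Number of cashflows N = 7
Cashflows (t years, CF_t, discount factor 1/(1+y/m)^(m*t), PV):
  t = 1.0000: CF_t = 3.200000, DF = 0.970874, PV = 3.106796
  t = 2.0000: CF_t = 3.200000, DF = 0.942596, PV = 3.016307
  t = 3.0000: CF_t = 3.200000, DF = 0.915142, PV = 2.928453
  t = 4.0000: CF_t = 3.200000, DF = 0.888487, PV = 2.843159
  t = 5.0000: CF_t = 3.200000, DF = 0.862609, PV = 2.760348
  t = 6.0000: CF_t = 3.200000, DF = 0.837484, PV = 2.679950
  t = 7.0000: CF_t = 103.200000, DF = 0.813092, PV = 83.911044
Price P = sum_t PV_t = 101.246057
First compute Macaulay numerator sum_t t * PV_t:
  t * PV_t at t = 1.0000: 3.106796
  t * PV_t at t = 2.0000: 6.032614
  t * PV_t at t = 3.0000: 8.785360
  t * PV_t at t = 4.0000: 11.372634
  t * PV_t at t = 5.0000: 13.801741
  t * PV_t at t = 6.0000: 16.079698
  t * PV_t at t = 7.0000: 587.377308
Macaulay duration D = 646.556150 / 101.246057 = 6.385988
Modified duration = D / (1 + y/m) = 6.385988 / (1 + 0.030000) = 6.199989


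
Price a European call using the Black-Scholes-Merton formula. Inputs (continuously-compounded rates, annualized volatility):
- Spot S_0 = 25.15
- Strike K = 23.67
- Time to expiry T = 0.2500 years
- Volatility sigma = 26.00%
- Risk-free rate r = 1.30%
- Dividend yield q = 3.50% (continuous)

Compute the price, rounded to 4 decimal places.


d1 = (ln(S/K) + (r - q + 0.5*sigma^2) * T) / (sigma * sqrt(T)) = 0.48922672
d2 = d1 - sigma * sqrt(T) = 0.35922672
exp(-rT) = 0.99675528; exp(-qT) = 0.99128817
C = S_0 * exp(-qT) * N(d1) - K * exp(-rT) * N(d2)
N(d1) = 0.68765940; N(d2) = 0.64028725
C = 25.1500 * 0.99128817 * 0.68765940 - 23.6700 * 0.99675528 * 0.64028725 = 2.0375

Answer: Price = 2.0375


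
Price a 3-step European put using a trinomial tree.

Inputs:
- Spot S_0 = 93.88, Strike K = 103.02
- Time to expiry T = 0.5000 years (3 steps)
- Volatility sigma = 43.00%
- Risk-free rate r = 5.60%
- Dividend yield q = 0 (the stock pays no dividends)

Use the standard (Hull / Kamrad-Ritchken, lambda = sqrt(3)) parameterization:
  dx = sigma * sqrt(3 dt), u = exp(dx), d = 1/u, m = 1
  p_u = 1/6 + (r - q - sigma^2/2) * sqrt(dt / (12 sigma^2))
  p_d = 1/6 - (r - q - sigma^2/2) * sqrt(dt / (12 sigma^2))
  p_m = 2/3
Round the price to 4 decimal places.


dt = T/N = 0.166667; dx = sigma*sqrt(3*dt) = 0.304056
u = exp(dx) = 1.355345; d = 1/u = 0.737820
p_u = 0.156677, p_m = 0.666667, p_d = 0.176657
Discount per step: exp(-r*dt) = 0.990710
Stock lattice S(k, j) with j the centered position index:
  k=0: S(0,+0) = 93.8800
  k=1: S(1,-1) = 69.2665; S(1,+0) = 93.8800; S(1,+1) = 127.2398
  k=2: S(2,-2) = 51.1062; S(2,-1) = 69.2665; S(2,+0) = 93.8800; S(2,+1) = 127.2398; S(2,+2) = 172.4538
  k=3: S(3,-3) = 37.7071; S(3,-2) = 51.1062; S(3,-1) = 69.2665; S(3,+0) = 93.8800; S(3,+1) = 127.2398; S(3,+2) = 172.4538; S(3,+3) = 233.7343
Terminal payoffs V(N, j) = max(K - S_T, 0):
  V(3,-3) = 65.312854; V(3,-2) = 51.913814; V(3,-1) = 33.753495; V(3,+0) = 9.140000; V(3,+1) = 0.000000; V(3,+2) = 0.000000; V(3,+3) = 0.000000
Backward induction: V(k, j) = exp(-r*dt) * [p_u * V(k+1, j+1) + p_m * V(k+1, j) + p_d * V(k+1, j-1)]
  V(2,-2) = exp(-r*dt) * [p_u*33.753495 + p_m*51.913814 + p_d*65.312854] = 50.957712
  V(2,-1) = exp(-r*dt) * [p_u*9.140000 + p_m*33.753495 + p_d*51.913814] = 32.797728
  V(2,+0) = exp(-r*dt) * [p_u*0.000000 + p_m*9.140000 + p_d*33.753495] = 11.944111
  V(2,+1) = exp(-r*dt) * [p_u*0.000000 + p_m*0.000000 + p_d*9.140000] = 1.599641
  V(2,+2) = exp(-r*dt) * [p_u*0.000000 + p_m*0.000000 + p_d*0.000000] = 0.000000
  V(1,-1) = exp(-r*dt) * [p_u*11.944111 + p_m*32.797728 + p_d*50.957712] = 32.434395
  V(1,+0) = exp(-r*dt) * [p_u*1.599641 + p_m*11.944111 + p_d*32.797728] = 13.877176
  V(1,+1) = exp(-r*dt) * [p_u*0.000000 + p_m*1.599641 + p_d*11.944111] = 3.146925
  V(0,+0) = exp(-r*dt) * [p_u*3.146925 + p_m*13.877176 + p_d*32.434395] = 15.330496

Answer: Price = V(0,0) = 15.3305


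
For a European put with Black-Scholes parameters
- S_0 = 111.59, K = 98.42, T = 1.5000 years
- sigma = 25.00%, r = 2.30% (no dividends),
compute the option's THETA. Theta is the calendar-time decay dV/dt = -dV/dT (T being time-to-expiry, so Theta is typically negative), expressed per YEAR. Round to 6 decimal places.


Answer: Theta = -2.837595

Derivation:
d1 = 0.6759363835; d2 = 0.3697501656
phi(d1) = 0.3174663246; exp(-qT) = 1.0000000000; exp(-rT) = 0.9660883397
Theta = -S*exp(-qT)*phi(d1)*sigma/(2*sqrt(T)) + r*K*exp(-rT)*N(-d2) - q*S*exp(-qT)*N(-d1)
N(-d1) = 0.2495405182; N(-d2) = 0.3557843249; sqrt(T) = 1.2247448714
Term 1 = -111.5900 * 1.0000000000 * 0.3174663246 * 0.2500 / (2 * 1.2247448714) = -3.6156578392
Term 2 = 0.0230 * 98.4200 * 0.9660883397 * 0.3557843249 = 0.7780631501
Term 3 = 0 (no dividend yield, q = 0)
Theta = -3.6156578392 + (0.7780631501) + (0.0000000000) = -2.837595


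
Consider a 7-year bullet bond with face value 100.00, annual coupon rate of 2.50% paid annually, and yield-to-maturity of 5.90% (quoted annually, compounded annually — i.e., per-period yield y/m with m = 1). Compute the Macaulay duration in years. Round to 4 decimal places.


Answer: Macaulay duration = 6.4414 years

Derivation:
Coupon per period c = face * coupon_rate / m = 2.500000
Periods per year m = 1; per-period yield y/m = 0.059000
Number of cashflows N = 7
Cashflows (t years, CF_t, discount factor 1/(1+y/m)^(m*t), PV):
  t = 1.0000: CF_t = 2.500000, DF = 0.944287, PV = 2.360718
  t = 2.0000: CF_t = 2.500000, DF = 0.891678, PV = 2.229195
  t = 3.0000: CF_t = 2.500000, DF = 0.842000, PV = 2.105000
  t = 4.0000: CF_t = 2.500000, DF = 0.795090, PV = 1.987724
  t = 5.0000: CF_t = 2.500000, DF = 0.750793, PV = 1.876982
  t = 6.0000: CF_t = 2.500000, DF = 0.708964, PV = 1.772410
  t = 7.0000: CF_t = 102.500000, DF = 0.669466, PV = 68.620226
Price P = sum_t PV_t = 80.952256
Macaulay numerator sum_t t * PV_t:
  t * PV_t at t = 1.0000: 2.360718
  t * PV_t at t = 2.0000: 4.458390
  t * PV_t at t = 3.0000: 6.315000
  t * PV_t at t = 4.0000: 7.950898
  t * PV_t at t = 5.0000: 9.384912
  t * PV_t at t = 6.0000: 10.634461
  t * PV_t at t = 7.0000: 480.341583
Macaulay duration D = (sum_t t * PV_t) / P = 521.445962 / 80.952256 = 6.441401


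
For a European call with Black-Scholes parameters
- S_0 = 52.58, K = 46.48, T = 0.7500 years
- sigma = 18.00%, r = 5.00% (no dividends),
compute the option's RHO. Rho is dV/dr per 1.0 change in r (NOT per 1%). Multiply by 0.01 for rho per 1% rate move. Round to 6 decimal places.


d1 = 1.1095626962; d2 = 0.9536781235
phi(d1) = 0.2155627515; exp(-qT) = 1.0000000000; exp(-rT) = 0.9631944177
N(d2) = 0.8298767015
Rho = K*T*exp(-rT)*N(d2) = 46.4800 * 0.7500 * 0.9631944177 * 0.8298767015 = 27.864735

Answer: Rho = 27.864735


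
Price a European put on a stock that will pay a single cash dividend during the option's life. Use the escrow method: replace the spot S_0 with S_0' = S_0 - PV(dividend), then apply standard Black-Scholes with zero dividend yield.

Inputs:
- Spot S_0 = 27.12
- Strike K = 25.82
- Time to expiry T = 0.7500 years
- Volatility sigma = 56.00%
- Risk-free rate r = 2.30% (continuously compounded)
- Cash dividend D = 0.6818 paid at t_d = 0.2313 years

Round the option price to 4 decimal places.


Answer: Price = 4.4500

Derivation:
PV(D) = D * exp(-r * t_d) = 0.6818 * 0.99469423 = 0.67818252
S_0' = S_0 - PV(D) = 27.1200 - 0.67818252 = 26.44181748
d1 = (ln(S_0'/K) + (r + sigma^2/2)*T) / (sigma*sqrt(T)) = 0.32712536
d2 = d1 - sigma*sqrt(T) = -0.15784887
exp(-rT) = 0.98289793
N(-d1) = 0.37178654; N(-d2) = 0.56271206
P = K * exp(-rT) * N(-d2) - S_0' * N(-d1) = 25.8200 * 0.98289793 * 0.56271206 - 26.44181748 * 0.37178654 = 4.4500


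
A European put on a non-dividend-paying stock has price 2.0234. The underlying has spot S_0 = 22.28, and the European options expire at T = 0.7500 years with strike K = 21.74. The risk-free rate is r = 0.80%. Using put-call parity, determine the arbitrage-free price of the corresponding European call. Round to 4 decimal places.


Put-call parity: C - P = S_0 * exp(-qT) - K * exp(-rT).
S_0 * exp(-qT) = 22.2800 * 1.00000000 = 22.28000000
K * exp(-rT) = 21.7400 * 0.99401796 = 21.60995054
C = P + S*exp(-qT) - K*exp(-rT)
C = 2.0234 + 22.28000000 - 21.60995054 = 2.6934

Answer: Call price = 2.6934


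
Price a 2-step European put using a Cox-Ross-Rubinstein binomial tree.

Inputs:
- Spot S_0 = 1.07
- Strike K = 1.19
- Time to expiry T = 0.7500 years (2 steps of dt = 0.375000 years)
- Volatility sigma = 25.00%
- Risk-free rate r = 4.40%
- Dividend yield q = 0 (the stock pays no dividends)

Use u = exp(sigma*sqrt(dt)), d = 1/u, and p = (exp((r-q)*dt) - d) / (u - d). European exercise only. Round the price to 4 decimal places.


dt = T/N = 0.375000
u = exp(sigma*sqrt(dt)) = 1.165433; d = 1/u = 0.858050
p = (exp((r-q)*dt) - d) / (u - d) = 0.515925
Discount per step: exp(-r*dt) = 0.983635
Stock lattice S(k, i) with i counting down-moves:
  k=0: S(0,0) = 1.0700
  k=1: S(1,0) = 1.2470; S(1,1) = 0.9181
  k=2: S(2,0) = 1.4533; S(2,1) = 1.0700; S(2,2) = 0.7878
Terminal payoffs V(N, i) = max(K - S_T, 0):
  V(2,0) = 0.000000; V(2,1) = 0.120000; V(2,2) = 0.402213
Backward induction: V(k, i) = exp(-r*dt) * [p * V(k+1, i) + (1-p) * V(k+1, i+1)].
  V(1,0) = exp(-r*dt) * [p*0.000000 + (1-p)*0.120000] = 0.057138
  V(1,1) = exp(-r*dt) * [p*0.120000 + (1-p)*0.402213] = 0.252413
  V(0,0) = exp(-r*dt) * [p*0.057138 + (1-p)*0.252413] = 0.149184

Answer: Price = V(0,0) = 0.1492


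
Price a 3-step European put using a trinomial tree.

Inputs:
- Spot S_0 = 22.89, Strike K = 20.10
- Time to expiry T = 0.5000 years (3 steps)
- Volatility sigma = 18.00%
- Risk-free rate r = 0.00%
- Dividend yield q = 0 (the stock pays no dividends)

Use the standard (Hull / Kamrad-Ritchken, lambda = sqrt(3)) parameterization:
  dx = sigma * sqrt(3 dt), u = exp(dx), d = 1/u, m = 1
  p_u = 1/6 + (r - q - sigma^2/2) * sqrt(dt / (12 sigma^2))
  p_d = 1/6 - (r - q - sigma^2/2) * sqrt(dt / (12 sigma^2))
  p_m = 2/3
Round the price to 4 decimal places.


Answer: Price = V(0,0) = 0.1729

Derivation:
dt = T/N = 0.166667; dx = sigma*sqrt(3*dt) = 0.127279
u = exp(dx) = 1.135734; d = 1/u = 0.880488
p_u = 0.156060, p_m = 0.666667, p_d = 0.177273
Discount per step: exp(-r*dt) = 1.000000
Stock lattice S(k, j) with j the centered position index:
  k=0: S(0,+0) = 22.8900
  k=1: S(1,-1) = 20.1544; S(1,+0) = 22.8900; S(1,+1) = 25.9970
  k=2: S(2,-2) = 17.7457; S(2,-1) = 20.1544; S(2,+0) = 22.8900; S(2,+1) = 25.9970; S(2,+2) = 29.5256
  k=3: S(3,-3) = 15.6248; S(3,-2) = 17.7457; S(3,-1) = 20.1544; S(3,+0) = 22.8900; S(3,+1) = 25.9970; S(3,+2) = 29.5256; S(3,+3) = 33.5333
Terminal payoffs V(N, j) = max(K - S_T, 0):
  V(3,-3) = 4.475152; V(3,-2) = 2.354327; V(3,-1) = 0.000000; V(3,+0) = 0.000000; V(3,+1) = 0.000000; V(3,+2) = 0.000000; V(3,+3) = 0.000000
Backward induction: V(k, j) = exp(-r*dt) * [p_u * V(k+1, j+1) + p_m * V(k+1, j) + p_d * V(k+1, j-1)]
  V(2,-2) = exp(-r*dt) * [p_u*0.000000 + p_m*2.354327 + p_d*4.475152] = 2.362876
  V(2,-1) = exp(-r*dt) * [p_u*0.000000 + p_m*0.000000 + p_d*2.354327] = 0.417359
  V(2,+0) = exp(-r*dt) * [p_u*0.000000 + p_m*0.000000 + p_d*0.000000] = 0.000000
  V(2,+1) = exp(-r*dt) * [p_u*0.000000 + p_m*0.000000 + p_d*0.000000] = 0.000000
  V(2,+2) = exp(-r*dt) * [p_u*0.000000 + p_m*0.000000 + p_d*0.000000] = 0.000000
  V(1,-1) = exp(-r*dt) * [p_u*0.000000 + p_m*0.417359 + p_d*2.362876] = 0.697114
  V(1,+0) = exp(-r*dt) * [p_u*0.000000 + p_m*0.000000 + p_d*0.417359] = 0.073987
  V(1,+1) = exp(-r*dt) * [p_u*0.000000 + p_m*0.000000 + p_d*0.000000] = 0.000000
  V(0,+0) = exp(-r*dt) * [p_u*0.000000 + p_m*0.073987 + p_d*0.697114] = 0.172904


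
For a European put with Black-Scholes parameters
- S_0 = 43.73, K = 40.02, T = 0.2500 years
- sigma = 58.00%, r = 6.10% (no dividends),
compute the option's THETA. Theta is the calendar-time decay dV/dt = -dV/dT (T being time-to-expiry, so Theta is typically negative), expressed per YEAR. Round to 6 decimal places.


d1 = 0.5032932285; d2 = 0.2132932285
phi(d1) = 0.3514841820; exp(-qT) = 1.0000000000; exp(-rT) = 0.9848656924
Theta = -S*exp(-qT)*phi(d1)*sigma/(2*sqrt(T)) + r*K*exp(-rT)*N(-d2) - q*S*exp(-qT)*N(-d1)
N(-d1) = 0.3073790633; N(-d2) = 0.4155491275; sqrt(T) = 0.5000000000
Term 1 = -43.7300 * 1.0000000000 * 0.3514841820 * 0.5800 / (2 * 0.5000000000) = -8.9148339017
Term 2 = 0.0610 * 40.0200 * 0.9848656924 * 0.4155491275 = 0.9990938905
Term 3 = 0 (no dividend yield, q = 0)
Theta = -8.9148339017 + (0.9990938905) + (0.0000000000) = -7.915740

Answer: Theta = -7.915740


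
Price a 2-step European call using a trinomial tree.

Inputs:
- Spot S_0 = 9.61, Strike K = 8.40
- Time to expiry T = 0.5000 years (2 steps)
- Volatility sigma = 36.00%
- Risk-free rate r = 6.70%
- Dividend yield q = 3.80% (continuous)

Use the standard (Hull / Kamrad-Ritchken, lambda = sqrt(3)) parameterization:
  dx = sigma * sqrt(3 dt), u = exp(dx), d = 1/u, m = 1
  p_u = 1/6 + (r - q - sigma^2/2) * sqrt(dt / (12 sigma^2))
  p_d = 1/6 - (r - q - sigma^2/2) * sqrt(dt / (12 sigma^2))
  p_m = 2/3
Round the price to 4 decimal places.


dt = T/N = 0.250000; dx = sigma*sqrt(3*dt) = 0.311769
u = exp(dx) = 1.365839; d = 1/u = 0.732151
p_u = 0.152313, p_m = 0.666667, p_d = 0.181020
Discount per step: exp(-r*dt) = 0.983390
Stock lattice S(k, j) with j the centered position index:
  k=0: S(0,+0) = 9.6100
  k=1: S(1,-1) = 7.0360; S(1,+0) = 9.6100; S(1,+1) = 13.1257
  k=2: S(2,-2) = 5.1514; S(2,-1) = 7.0360; S(2,+0) = 9.6100; S(2,+1) = 13.1257; S(2,+2) = 17.9276
Terminal payoffs V(N, j) = max(S_T - K, 0):
  V(2,-2) = 0.000000; V(2,-1) = 0.000000; V(2,+0) = 1.210000; V(2,+1) = 4.725716; V(2,+2) = 9.527620
Backward induction: V(k, j) = exp(-r*dt) * [p_u * V(k+1, j+1) + p_m * V(k+1, j) + p_d * V(k+1, j-1)]
  V(1,-1) = exp(-r*dt) * [p_u*1.210000 + p_m*0.000000 + p_d*0.000000] = 0.181238
  V(1,+0) = exp(-r*dt) * [p_u*4.725716 + p_m*1.210000 + p_d*0.000000] = 1.501100
  V(1,+1) = exp(-r*dt) * [p_u*9.527620 + p_m*4.725716 + p_d*1.210000] = 4.740619
  V(0,+0) = exp(-r*dt) * [p_u*4.740619 + p_m*1.501100 + p_d*0.181238] = 1.726438

Answer: Price = V(0,0) = 1.7264


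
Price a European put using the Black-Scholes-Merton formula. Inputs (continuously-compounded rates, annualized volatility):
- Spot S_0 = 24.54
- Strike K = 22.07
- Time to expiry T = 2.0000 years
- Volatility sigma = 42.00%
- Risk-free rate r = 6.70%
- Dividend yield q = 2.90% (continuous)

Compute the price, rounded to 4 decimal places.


d1 = (ln(S/K) + (r - q + 0.5*sigma^2) * T) / (sigma * sqrt(T)) = 0.60354126
d2 = d1 - sigma * sqrt(T) = 0.00957156
exp(-rT) = 0.87459006; exp(-qT) = 0.94364995
P = K * exp(-rT) * N(-d2) - S_0 * exp(-qT) * N(-d1)
N(-d1) = 0.27307434; N(-d2) = 0.49618156
P = 22.0700 * 0.87459006 * 0.49618156 - 24.5400 * 0.94364995 * 0.27307434 = 3.2538

Answer: Price = 3.2538


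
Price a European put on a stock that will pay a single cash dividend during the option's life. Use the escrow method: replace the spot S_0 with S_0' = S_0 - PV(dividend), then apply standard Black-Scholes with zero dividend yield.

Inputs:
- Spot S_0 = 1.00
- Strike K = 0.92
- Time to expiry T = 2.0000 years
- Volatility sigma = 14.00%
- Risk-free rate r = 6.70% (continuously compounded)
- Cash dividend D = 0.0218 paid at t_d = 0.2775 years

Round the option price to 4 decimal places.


PV(D) = D * exp(-r * t_d) = 0.0218 * 0.98157927 = 0.02139843
S_0' = S_0 - PV(D) = 1.0000 - 0.02139843 = 0.97860157
d1 = (ln(S_0'/K) + (r + sigma^2/2)*T) / (sigma*sqrt(T)) = 1.08768637
d2 = d1 - sigma*sqrt(T) = 0.88969648
exp(-rT) = 0.87459006
N(-d1) = 0.13836679; N(-d2) = 0.18681444
P = K * exp(-rT) * N(-d2) - S_0' * N(-d1) = 0.9200 * 0.87459006 * 0.18681444 - 0.97860157 * 0.13836679 = 0.0149

Answer: Price = 0.0149


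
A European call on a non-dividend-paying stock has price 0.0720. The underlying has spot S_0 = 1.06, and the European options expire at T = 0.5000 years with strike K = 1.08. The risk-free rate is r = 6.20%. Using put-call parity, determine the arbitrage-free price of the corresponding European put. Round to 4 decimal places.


Put-call parity: C - P = S_0 * exp(-qT) - K * exp(-rT).
S_0 * exp(-qT) = 1.0600 * 1.00000000 = 1.06000000
K * exp(-rT) = 1.0800 * 0.96947557 = 1.04703362
P = C - S*exp(-qT) + K*exp(-rT)
P = 0.0720 - 1.06000000 + 1.04703362 = 0.0590

Answer: Put price = 0.0590


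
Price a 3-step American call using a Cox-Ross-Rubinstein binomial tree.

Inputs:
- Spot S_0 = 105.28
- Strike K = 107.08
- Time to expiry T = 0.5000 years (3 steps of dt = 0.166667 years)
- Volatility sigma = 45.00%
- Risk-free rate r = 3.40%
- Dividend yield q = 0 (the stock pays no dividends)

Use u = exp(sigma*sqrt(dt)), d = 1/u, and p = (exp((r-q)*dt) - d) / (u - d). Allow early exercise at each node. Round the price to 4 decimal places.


dt = T/N = 0.166667
u = exp(sigma*sqrt(dt)) = 1.201669; d = 1/u = 0.832176
p = (exp((r-q)*dt) - d) / (u - d) = 0.469581
Discount per step: exp(-r*dt) = 0.994349
Stock lattice S(k, i) with i counting down-moves:
  k=0: S(0,0) = 105.2800
  k=1: S(1,0) = 126.5118; S(1,1) = 87.6115
  k=2: S(2,0) = 152.0253; S(2,1) = 105.2800; S(2,2) = 72.9081
  k=3: S(3,0) = 182.6841; S(3,1) = 126.5118; S(3,2) = 87.6115; S(3,3) = 60.6724
Terminal payoffs V(N, i) = max(S_T - K, 0):
  V(3,0) = 75.604142; V(3,1) = 19.431751; V(3,2) = 0.000000; V(3,3) = 0.000000
Backward induction: V(k, i) = exp(-r*dt) * [p * V(k+1, i) + (1-p) * V(k+1, i+1)]; then take max(V_cont, immediate exercise) for American.
  V(2,0) = exp(-r*dt) * [p*75.604142 + (1-p)*19.431751] = 45.550367; exercise = 44.945296; V(2,0) = max -> 45.550367
  V(2,1) = exp(-r*dt) * [p*19.431751 + (1-p)*0.000000] = 9.073213; exercise = 0.000000; V(2,1) = max -> 9.073213
  V(2,2) = exp(-r*dt) * [p*0.000000 + (1-p)*0.000000] = 0.000000; exercise = 0.000000; V(2,2) = max -> 0.000000
  V(1,0) = exp(-r*dt) * [p*45.550367 + (1-p)*9.073213] = 26.054119; exercise = 19.431751; V(1,0) = max -> 26.054119
  V(1,1) = exp(-r*dt) * [p*9.073213 + (1-p)*0.000000] = 4.236530; exercise = 0.000000; V(1,1) = max -> 4.236530
  V(0,0) = exp(-r*dt) * [p*26.054119 + (1-p)*4.236530] = 14.399817; exercise = 0.000000; V(0,0) = max -> 14.399817

Answer: Price = V(0,0) = 14.3998


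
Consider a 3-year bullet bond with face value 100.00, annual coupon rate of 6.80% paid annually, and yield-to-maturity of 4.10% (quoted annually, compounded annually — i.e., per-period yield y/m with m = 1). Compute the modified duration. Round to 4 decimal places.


Answer: Modified duration = 2.7090

Derivation:
Coupon per period c = face * coupon_rate / m = 6.800000
Periods per year m = 1; per-period yield y/m = 0.041000
Number of cashflows N = 3
Cashflows (t years, CF_t, discount factor 1/(1+y/m)^(m*t), PV):
  t = 1.0000: CF_t = 6.800000, DF = 0.960615, PV = 6.532181
  t = 2.0000: CF_t = 6.800000, DF = 0.922781, PV = 6.274909
  t = 3.0000: CF_t = 106.800000, DF = 0.886437, PV = 94.671458
Price P = sum_t PV_t = 107.478548
First compute Macaulay numerator sum_t t * PV_t:
  t * PV_t at t = 1.0000: 6.532181
  t * PV_t at t = 2.0000: 12.549819
  t * PV_t at t = 3.0000: 284.014373
Macaulay duration D = 303.096372 / 107.478548 = 2.820064
Modified duration = D / (1 + y/m) = 2.820064 / (1 + 0.041000) = 2.708995


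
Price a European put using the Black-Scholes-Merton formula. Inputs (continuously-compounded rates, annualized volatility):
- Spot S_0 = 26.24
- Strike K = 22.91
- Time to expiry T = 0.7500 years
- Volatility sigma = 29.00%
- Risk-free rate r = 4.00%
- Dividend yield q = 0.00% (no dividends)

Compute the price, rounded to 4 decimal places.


Answer: Price = 0.9232

Derivation:
d1 = (ln(S/K) + (r - q + 0.5*sigma^2) * T) / (sigma * sqrt(T)) = 0.78539134
d2 = d1 - sigma * sqrt(T) = 0.53424397
exp(-rT) = 0.97044553; exp(-qT) = 1.00000000
P = K * exp(-rT) * N(-d2) - S_0 * exp(-qT) * N(-d1)
N(-d1) = 0.21611208; N(-d2) = 0.29658637
P = 22.9100 * 0.97044553 * 0.29658637 - 26.2400 * 1.00000000 * 0.21611208 = 0.9232


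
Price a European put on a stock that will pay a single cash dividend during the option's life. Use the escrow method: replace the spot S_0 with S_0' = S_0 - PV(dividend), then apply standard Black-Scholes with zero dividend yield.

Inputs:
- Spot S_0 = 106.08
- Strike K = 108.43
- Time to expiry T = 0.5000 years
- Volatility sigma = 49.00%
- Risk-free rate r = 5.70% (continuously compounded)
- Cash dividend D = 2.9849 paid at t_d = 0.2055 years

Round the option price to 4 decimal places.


Answer: Price = 15.4936

Derivation:
PV(D) = D * exp(-r * t_d) = 2.9849 * 0.98835484 = 2.95014035
S_0' = S_0 - PV(D) = 106.0800 - 2.95014035 = 103.12985965
d1 = (ln(S_0'/K) + (r + sigma^2/2)*T) / (sigma*sqrt(T)) = 0.11085461
d2 = d1 - sigma*sqrt(T) = -0.23562771
exp(-rT) = 0.97190229
N(-d1) = 0.45586582; N(-d2) = 0.59313922
P = K * exp(-rT) * N(-d2) - S_0' * N(-d1) = 108.4300 * 0.97190229 * 0.59313922 - 103.12985965 * 0.45586582 = 15.4936


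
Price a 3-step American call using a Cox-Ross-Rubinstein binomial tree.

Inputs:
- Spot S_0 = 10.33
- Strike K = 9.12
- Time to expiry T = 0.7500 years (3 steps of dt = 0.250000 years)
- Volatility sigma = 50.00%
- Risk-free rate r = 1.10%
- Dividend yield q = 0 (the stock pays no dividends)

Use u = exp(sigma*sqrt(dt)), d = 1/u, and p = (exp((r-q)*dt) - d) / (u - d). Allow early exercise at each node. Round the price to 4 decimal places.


dt = T/N = 0.250000
u = exp(sigma*sqrt(dt)) = 1.284025; d = 1/u = 0.778801
p = (exp((r-q)*dt) - d) / (u - d) = 0.443274
Discount per step: exp(-r*dt) = 0.997254
Stock lattice S(k, i) with i counting down-moves:
  k=0: S(0,0) = 10.3300
  k=1: S(1,0) = 13.2640; S(1,1) = 8.0450
  k=2: S(2,0) = 17.0313; S(2,1) = 10.3300; S(2,2) = 6.2655
  k=3: S(3,0) = 21.8686; S(3,1) = 13.2640; S(3,2) = 8.0450; S(3,3) = 4.8795
Terminal payoffs V(N, i) = max(S_T - K, 0):
  V(3,0) = 12.748610; V(3,1) = 4.143983; V(3,2) = 0.000000; V(3,3) = 0.000000
Backward induction: V(k, i) = exp(-r*dt) * [p * V(k+1, i) + (1-p) * V(k+1, i+1)]; then take max(V_cont, immediate exercise) for American.
  V(2,0) = exp(-r*dt) * [p*12.748610 + (1-p)*4.143983] = 7.936336; exercise = 7.911291; V(2,0) = max -> 7.936336
  V(2,1) = exp(-r*dt) * [p*4.143983 + (1-p)*0.000000] = 1.831876; exercise = 1.210000; V(2,1) = max -> 1.831876
  V(2,2) = exp(-r*dt) * [p*0.000000 + (1-p)*0.000000] = 0.000000; exercise = 0.000000; V(2,2) = max -> 0.000000
  V(1,0) = exp(-r*dt) * [p*7.936336 + (1-p)*1.831876] = 4.525363; exercise = 4.143983; V(1,0) = max -> 4.525363
  V(1,1) = exp(-r*dt) * [p*1.831876 + (1-p)*0.000000] = 0.809793; exercise = 0.000000; V(1,1) = max -> 0.809793
  V(0,0) = exp(-r*dt) * [p*4.525363 + (1-p)*0.809793] = 2.450062; exercise = 1.210000; V(0,0) = max -> 2.450062

Answer: Price = V(0,0) = 2.4501


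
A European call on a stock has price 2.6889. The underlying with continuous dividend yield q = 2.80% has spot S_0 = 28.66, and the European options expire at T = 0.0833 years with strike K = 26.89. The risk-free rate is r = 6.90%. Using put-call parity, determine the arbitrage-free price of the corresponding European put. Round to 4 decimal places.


Put-call parity: C - P = S_0 * exp(-qT) - K * exp(-rT).
S_0 * exp(-qT) = 28.6600 * 0.99767032 = 28.59323131
K * exp(-rT) = 26.8900 * 0.99426879 = 26.73588767
P = C - S*exp(-qT) + K*exp(-rT)
P = 2.6889 - 28.59323131 + 26.73588767 = 0.8316

Answer: Put price = 0.8316


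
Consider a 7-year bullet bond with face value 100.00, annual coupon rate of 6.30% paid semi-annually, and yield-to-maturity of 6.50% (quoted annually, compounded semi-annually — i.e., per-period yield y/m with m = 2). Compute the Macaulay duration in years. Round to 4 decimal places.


Coupon per period c = face * coupon_rate / m = 3.150000
Periods per year m = 2; per-period yield y/m = 0.032500
Number of cashflows N = 14
Cashflows (t years, CF_t, discount factor 1/(1+y/m)^(m*t), PV):
  t = 0.5000: CF_t = 3.150000, DF = 0.968523, PV = 3.050847
  t = 1.0000: CF_t = 3.150000, DF = 0.938037, PV = 2.954816
  t = 1.5000: CF_t = 3.150000, DF = 0.908510, PV = 2.861807
  t = 2.0000: CF_t = 3.150000, DF = 0.879913, PV = 2.771726
  t = 2.5000: CF_t = 3.150000, DF = 0.852216, PV = 2.684480
  t = 3.0000: CF_t = 3.150000, DF = 0.825391, PV = 2.599981
  t = 3.5000: CF_t = 3.150000, DF = 0.799410, PV = 2.518142
  t = 4.0000: CF_t = 3.150000, DF = 0.774247, PV = 2.438878
  t = 4.5000: CF_t = 3.150000, DF = 0.749876, PV = 2.362109
  t = 5.0000: CF_t = 3.150000, DF = 0.726272, PV = 2.287757
  t = 5.5000: CF_t = 3.150000, DF = 0.703411, PV = 2.215746
  t = 6.0000: CF_t = 3.150000, DF = 0.681270, PV = 2.146001
  t = 6.5000: CF_t = 3.150000, DF = 0.659826, PV = 2.078451
  t = 7.0000: CF_t = 103.150000, DF = 0.639056, PV = 65.918663
Price P = sum_t PV_t = 98.889404
Macaulay numerator sum_t t * PV_t:
  t * PV_t at t = 0.5000: 1.525424
  t * PV_t at t = 1.0000: 2.954816
  t * PV_t at t = 1.5000: 4.292711
  t * PV_t at t = 2.0000: 5.543452
  t * PV_t at t = 2.5000: 6.711201
  t * PV_t at t = 3.0000: 7.799943
  t * PV_t at t = 3.5000: 8.813495
  t * PV_t at t = 4.0000: 9.755512
  t * PV_t at t = 4.5000: 10.629492
  t * PV_t at t = 5.0000: 11.438787
  t * PV_t at t = 5.5000: 12.186601
  t * PV_t at t = 6.0000: 12.876003
  t * PV_t at t = 6.5000: 13.509931
  t * PV_t at t = 7.0000: 461.430638
Macaulay duration D = (sum_t t * PV_t) / P = 569.468006 / 98.889404 = 5.758635

Answer: Macaulay duration = 5.7586 years
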